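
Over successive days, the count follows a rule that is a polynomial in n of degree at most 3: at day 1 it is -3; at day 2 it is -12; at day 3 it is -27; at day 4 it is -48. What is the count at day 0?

0

Write the value at n as Q(n).
First differences: -9, -15, -21. Second differences: -6, -6.
Level-2 differences are constant, so Q has degree 2.
Fitting a degree-2 polynomial gives Q(n) = -3n².
Then Q(0) = 0.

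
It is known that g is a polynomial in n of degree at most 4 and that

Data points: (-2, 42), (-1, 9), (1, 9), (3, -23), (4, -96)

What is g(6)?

Write g(n) = an^4 + bn³ + cn² + dn + e; the 5 given values yield a linear system in the 5 coefficients.
Solving, the leading coefficient vanishes, and g(n) = -3n³ + 5n² + 3n + 4.
Then g(6) = -446.

-446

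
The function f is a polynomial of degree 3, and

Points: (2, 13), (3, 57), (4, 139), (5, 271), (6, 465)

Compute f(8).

First differences: 44, 82, 132, 194. Second differences: 38, 50, 62. Third differences: 12, 12.
Level-3 differences are constant, so f has degree 3.
Fitting a degree-3 polynomial gives f(t) = 2t³ + t² + t - 9.
Then f(8) = 1087.

1087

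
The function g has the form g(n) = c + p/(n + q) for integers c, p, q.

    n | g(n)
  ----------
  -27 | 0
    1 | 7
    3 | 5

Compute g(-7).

(g(n) − c)(n + q) = p for each data point; the three points give a linear system in c and q, then p follows.
Solving: c = 1, q = 3, p = 24, so g(n) = 1 + 24/(n + 3).
Then g(-7) = 1 + 24/(-4) = -5.

-5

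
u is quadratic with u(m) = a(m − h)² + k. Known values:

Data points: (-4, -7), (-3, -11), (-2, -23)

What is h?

-4

First differences -4, -12; second difference -8 = 2a, so a = -4.
Expanding, the m-coefficient is −2ah = 8h; matching it to the data gives h = -4, and then k = -7.
So u(m) = -4(m + 4)² − 7.
Hence h = -4.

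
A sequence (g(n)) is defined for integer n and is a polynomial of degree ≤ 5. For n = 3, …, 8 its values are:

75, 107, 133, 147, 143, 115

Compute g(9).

57

Write g(n) = an^5 + bn^4 + cn³ + dn² + en + p; the 6 given values yield a linear system in the 6 coefficients.
Solving, the top 2 coefficients vanish, and g(n) = -n³ + 9n² + 6n + 3.
Then g(9) = 57.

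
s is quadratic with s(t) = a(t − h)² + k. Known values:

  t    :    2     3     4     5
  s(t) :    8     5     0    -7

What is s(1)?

9

First differences -3, -5, -7; second difference -2 = 2a, so a = -1.
Expanding, the t-coefficient is −2ah = 2h; matching it to the data gives h = 1, and then k = 9.
So s(t) = -1(t − 1)² + 9.
s(1) = -1·0² + 9 = 9.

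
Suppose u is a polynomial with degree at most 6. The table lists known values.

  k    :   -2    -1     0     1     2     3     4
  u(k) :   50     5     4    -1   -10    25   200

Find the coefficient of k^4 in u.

First differences: -45, -1, -5, -9, 35, 175. Second differences: 44, -4, -4, 44, 140. Third differences: -48, 0, 48, 96. Fourth differences: 48, 48, 48.
Level-4 differences are constant, so u has degree 4.
Fitting a degree-4 polynomial gives u(k) = 2k^4 - 4k³ - 4k² + k + 4.
The coefficient of k^4 is 2.

2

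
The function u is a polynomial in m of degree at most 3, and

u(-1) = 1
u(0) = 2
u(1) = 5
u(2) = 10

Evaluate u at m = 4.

First differences: 1, 3, 5. Second differences: 2, 2.
Level-2 differences are constant, so u has degree 2.
Fitting a degree-2 polynomial gives u(m) = m² + 2m + 2.
Then u(4) = 26.

26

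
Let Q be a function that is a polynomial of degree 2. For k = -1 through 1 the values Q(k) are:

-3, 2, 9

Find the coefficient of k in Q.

6

Write Q(k) = ak² + bk + c; the 3 given values yield a linear system in the 3 coefficients.
Solving, Q(k) = k² + 6k + 2.
The coefficient of k is 6.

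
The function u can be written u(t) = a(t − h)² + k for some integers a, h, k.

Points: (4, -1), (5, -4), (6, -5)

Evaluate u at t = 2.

11

First differences -3, -1; second difference 2 = 2a, so a = 1.
Expanding, the t-coefficient is −2ah = -2h; matching it to the data gives h = 6, and then k = -5.
So u(t) = 1(t − 6)² − 5.
u(2) = 1·(-4)² − 5 = 11.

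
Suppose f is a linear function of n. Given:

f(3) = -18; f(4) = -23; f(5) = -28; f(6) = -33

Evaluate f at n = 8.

First differences: -5, -5, -5.
Level-1 differences are constant, so f has degree 1.
Fitting a degree-1 polynomial gives f(n) = -5n - 3.
Then f(8) = -43.

-43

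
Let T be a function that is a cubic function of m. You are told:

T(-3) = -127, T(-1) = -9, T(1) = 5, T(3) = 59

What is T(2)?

18

Write T(m) = am³ + bm² + cm + d; the 4 given values yield a linear system in the 4 coefficients.
Solving, T(m) = 3m³ - 4m² + 4m + 2.
Then T(2) = 18.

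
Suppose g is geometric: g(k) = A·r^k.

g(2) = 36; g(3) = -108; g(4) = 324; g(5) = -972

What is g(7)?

Consecutive ratio: -108/36 = -3, and 324/(-108) = -3, so r = -3.
Then A·(-3)^2 = 36 gives A = 4, and g(k) = 4·(-3)^k.
g(7) = 4·(-3)^7 = -8748.

-8748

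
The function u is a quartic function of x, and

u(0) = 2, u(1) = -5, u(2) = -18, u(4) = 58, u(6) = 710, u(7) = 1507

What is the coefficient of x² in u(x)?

Write u(x) = ax^4 + bx³ + cx² + dx + e; the 6 given values yield a linear system in the 5 coefficients.
Solving, u(x) = x^4 - 2x³ - 4x² - 2x + 2.
The coefficient of x² is -4.

-4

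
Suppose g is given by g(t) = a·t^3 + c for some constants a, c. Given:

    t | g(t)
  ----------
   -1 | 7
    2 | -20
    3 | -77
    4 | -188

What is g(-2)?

28

From g(-1) = 7 and g(2) = -20: -1a + c = 7 and 8a + c = -20.
Subtracting: 9a = -27, so a = -3; then c = 7 − (-3)·(-1) = 4.
So g(t) = -3t³ + 4, and g(-2) = 28.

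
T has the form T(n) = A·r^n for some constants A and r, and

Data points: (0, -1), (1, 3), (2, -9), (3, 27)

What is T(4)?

-81

Consecutive ratio: 3/(-1) = -3, and -9/3 = -3, so r = -3.
Then A·(-3)^0 = -1 gives A = -1, and T(n) = -1·(-3)^n.
T(4) = -1·(-3)^4 = -81.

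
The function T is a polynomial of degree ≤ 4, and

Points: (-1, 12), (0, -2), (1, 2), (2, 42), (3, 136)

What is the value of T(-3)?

First differences: -14, 4, 40, 94. Second differences: 18, 36, 54. Third differences: 18, 18.
Level-3 differences are constant, so T has degree 3.
Fitting a degree-3 polynomial gives T(k) = 3k³ + 9k² - 8k - 2.
Then T(-3) = 22.

22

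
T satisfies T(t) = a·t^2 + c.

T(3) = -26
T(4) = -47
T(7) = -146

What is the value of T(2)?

From T(3) = -26 and T(4) = -47: 9a + c = -26 and 16a + c = -47.
Subtracting: 7a = -21, so a = -3; then c = -26 − (-3)·9 = 1.
So T(t) = -3t² + 1, and T(2) = -11.

-11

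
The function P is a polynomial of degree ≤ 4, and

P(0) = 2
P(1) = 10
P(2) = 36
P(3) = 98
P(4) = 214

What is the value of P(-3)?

First differences: 8, 26, 62, 116. Second differences: 18, 36, 54. Third differences: 18, 18.
Level-3 differences are constant, so P has degree 3.
Fitting a degree-3 polynomial gives P(k) = 3k³ + 5k + 2.
Then P(-3) = -94.

-94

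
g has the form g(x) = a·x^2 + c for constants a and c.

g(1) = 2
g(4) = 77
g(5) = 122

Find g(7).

242

From g(1) = 2 and g(4) = 77: 1a + c = 2 and 16a + c = 77.
Subtracting: 15a = 75, so a = 5; then c = 2 − 5·1 = -3.
So g(x) = 5x² − 3, and g(7) = 242.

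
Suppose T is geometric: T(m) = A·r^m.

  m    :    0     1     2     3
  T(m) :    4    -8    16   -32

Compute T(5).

-128

Consecutive ratio: -8/4 = -2, and 16/(-8) = -2, so r = -2.
Then A·(-2)^0 = 4 gives A = 4, and T(m) = 4·(-2)^m.
T(5) = 4·(-2)^5 = -128.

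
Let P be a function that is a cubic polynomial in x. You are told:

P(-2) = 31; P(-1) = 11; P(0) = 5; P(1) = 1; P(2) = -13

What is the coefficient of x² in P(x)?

Write P(x) = ax³ + bx² + cx + d; the 5 given values yield a linear system in the 4 coefficients.
Solving, P(x) = -2x³ + x² - 3x + 5.
The coefficient of x² is 1.

1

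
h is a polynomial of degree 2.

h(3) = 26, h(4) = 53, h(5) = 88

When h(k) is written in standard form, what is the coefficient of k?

Write h(k) = ak² + bk + c; the 3 given values yield a linear system in the 3 coefficients.
Solving, h(k) = 4k² - k - 7.
The coefficient of k is -1.

-1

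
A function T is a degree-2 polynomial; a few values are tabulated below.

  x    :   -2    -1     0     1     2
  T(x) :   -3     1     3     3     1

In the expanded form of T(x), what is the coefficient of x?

Write T(x) = ax² + bx + c; the 5 given values yield a linear system in the 3 coefficients.
Solving, T(x) = -x² + x + 3.
The coefficient of x is 1.

1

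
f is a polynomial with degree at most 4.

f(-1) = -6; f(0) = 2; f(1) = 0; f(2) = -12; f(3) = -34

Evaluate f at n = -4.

First differences: 8, -2, -12, -22. Second differences: -10, -10, -10.
Level-2 differences are constant, so f has degree 2.
Fitting a degree-2 polynomial gives f(n) = -5n² + 3n + 2.
Then f(-4) = -90.

-90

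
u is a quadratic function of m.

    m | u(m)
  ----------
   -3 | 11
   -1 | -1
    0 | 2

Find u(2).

26

Write u(m) = am² + bm + c; the 3 given values yield a linear system in the 3 coefficients.
Solving, u(m) = 3m² + 6m + 2.
Then u(2) = 26.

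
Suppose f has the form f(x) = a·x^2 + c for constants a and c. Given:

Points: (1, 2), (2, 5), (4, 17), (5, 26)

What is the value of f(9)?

From f(1) = 2 and f(2) = 5: 1a + c = 2 and 4a + c = 5.
Subtracting: 3a = 3, so a = 1; then c = 2 − 1·1 = 1.
So f(x) = 1x² + 1, and f(9) = 82.

82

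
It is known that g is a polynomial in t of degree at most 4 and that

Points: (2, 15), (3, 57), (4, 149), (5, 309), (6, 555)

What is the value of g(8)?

1377

First differences: 42, 92, 160, 246. Second differences: 50, 68, 86. Third differences: 18, 18.
Level-3 differences are constant, so g has degree 3.
Fitting a degree-3 polynomial gives g(t) = 3t³ - 2t² - 5t + 9.
Then g(8) = 1377.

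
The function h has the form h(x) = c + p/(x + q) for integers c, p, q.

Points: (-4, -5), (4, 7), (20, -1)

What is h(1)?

(h(x) − c)(x + q) = p for each data point; the three points give a linear system in c and q, then p follows.
Solving: c = -2, q = -2, p = 18, so h(x) = -2 + 18/(x − 2).
Then h(1) = -2 + 18/(-1) = -20.

-20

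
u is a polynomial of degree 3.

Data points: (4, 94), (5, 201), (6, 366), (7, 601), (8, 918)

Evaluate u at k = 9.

1329

Write u(k) = ak³ + bk² + ck + d; the 5 given values yield a linear system in the 4 coefficients.
Solving, u(k) = 2k³ - k² - 6k + 6.
Then u(9) = 1329.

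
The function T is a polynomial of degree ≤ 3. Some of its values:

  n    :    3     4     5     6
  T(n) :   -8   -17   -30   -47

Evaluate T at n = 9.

-122

First differences: -9, -13, -17. Second differences: -4, -4.
Level-2 differences are constant, so T has degree 2.
Fitting a degree-2 polynomial gives T(n) = -2n² + 5n - 5.
Then T(9) = -122.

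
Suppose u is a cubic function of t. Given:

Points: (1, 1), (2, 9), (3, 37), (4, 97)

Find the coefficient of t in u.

0

Write u(t) = at³ + bt² + ct + d; the 4 given values yield a linear system in the 4 coefficients.
Solving, u(t) = 2t³ - 2t² + 1.
The coefficient of t is 0.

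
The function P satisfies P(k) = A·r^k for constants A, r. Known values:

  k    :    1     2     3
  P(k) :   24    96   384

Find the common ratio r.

Consecutive ratio: 96/24 = 4, and 384/96 = 4, so r = 4.
Then A·4^1 = 24 gives A = 6, and P(k) = 6·4^k.

4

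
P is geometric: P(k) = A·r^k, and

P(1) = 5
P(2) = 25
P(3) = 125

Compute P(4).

Consecutive ratio: 25/5 = 5, and 125/25 = 5, so r = 5.
Then A·5^1 = 5 gives A = 1, and P(k) = 1·5^k.
P(4) = 1·5^4 = 625.

625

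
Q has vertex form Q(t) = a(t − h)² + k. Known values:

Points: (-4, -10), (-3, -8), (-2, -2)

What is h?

-4

First differences 2, 6; second difference 4 = 2a, so a = 2.
Expanding, the t-coefficient is −2ah = -4h; matching it to the data gives h = -4, and then k = -10.
So Q(t) = 2(t + 4)² − 10.
Hence h = -4.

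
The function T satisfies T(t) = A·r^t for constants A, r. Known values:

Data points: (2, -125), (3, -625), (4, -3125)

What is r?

5

Consecutive ratio: -625/(-125) = 5, and -3125/(-625) = 5, so r = 5.
Then A·5^2 = -125 gives A = -5, and T(t) = -5·5^t.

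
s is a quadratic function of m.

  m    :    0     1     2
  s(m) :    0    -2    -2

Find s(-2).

Write s(m) = am² + bm + c; the 3 given values yield a linear system in the 3 coefficients.
Solving, s(m) = m² - 3m.
Then s(-2) = 10.

10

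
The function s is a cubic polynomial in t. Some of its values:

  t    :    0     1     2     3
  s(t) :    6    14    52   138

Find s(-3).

-18

Write s(t) = at³ + bt² + ct + d; the 4 given values yield a linear system in the 4 coefficients.
Solving, s(t) = 3t³ + 6t² - t + 6.
Then s(-3) = -18.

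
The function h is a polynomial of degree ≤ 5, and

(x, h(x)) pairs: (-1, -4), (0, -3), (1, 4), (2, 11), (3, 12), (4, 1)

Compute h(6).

First differences: 1, 7, 7, 1, -11. Second differences: 6, 0, -6, -12. Third differences: -6, -6, -6.
Level-3 differences are constant, so h has degree 3.
Fitting a degree-3 polynomial gives h(x) = -x³ + 3x² + 5x - 3.
Then h(6) = -81.

-81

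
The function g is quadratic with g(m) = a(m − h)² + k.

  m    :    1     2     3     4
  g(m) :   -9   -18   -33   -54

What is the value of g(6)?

-114

First differences -9, -15, -21; second difference -6 = 2a, so a = -3.
Expanding, the m-coefficient is −2ah = 6h; matching it to the data gives h = 0, and then k = -6.
So g(m) = -3(m + 0)² − 6.
g(6) = -3·6² − 6 = -114.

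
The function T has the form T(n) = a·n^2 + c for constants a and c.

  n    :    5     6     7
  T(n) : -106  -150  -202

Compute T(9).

From T(5) = -106 and T(6) = -150: 25a + c = -106 and 36a + c = -150.
Subtracting: 11a = -44, so a = -4; then c = -106 − (-4)·25 = -6.
So T(n) = -4n² − 6, and T(9) = -330.

-330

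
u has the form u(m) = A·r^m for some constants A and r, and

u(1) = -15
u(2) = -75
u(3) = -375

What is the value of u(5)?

Consecutive ratio: -75/(-15) = 5, and -375/(-75) = 5, so r = 5.
Then A·5^1 = -15 gives A = -3, and u(m) = -3·5^m.
u(5) = -3·5^5 = -9375.

-9375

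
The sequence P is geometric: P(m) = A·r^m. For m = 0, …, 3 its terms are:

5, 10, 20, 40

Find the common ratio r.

Consecutive ratio: 10/5 = 2, and 20/10 = 2, so r = 2.
Then A·2^0 = 5 gives A = 5, and P(m) = 5·2^m.

2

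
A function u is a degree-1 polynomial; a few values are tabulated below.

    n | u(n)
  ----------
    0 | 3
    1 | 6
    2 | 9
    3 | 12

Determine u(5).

First differences: 3, 3, 3.
Level-1 differences are constant, so u has degree 1.
Fitting a degree-1 polynomial gives u(n) = 3n + 3.
Then u(5) = 18.

18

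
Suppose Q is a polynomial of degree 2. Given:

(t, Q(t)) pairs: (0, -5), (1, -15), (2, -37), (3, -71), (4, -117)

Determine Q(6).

First differences: -10, -22, -34, -46. Second differences: -12, -12, -12.
Level-2 differences are constant, so Q has degree 2.
Fitting a degree-2 polynomial gives Q(t) = -6t² - 4t - 5.
Then Q(6) = -245.

-245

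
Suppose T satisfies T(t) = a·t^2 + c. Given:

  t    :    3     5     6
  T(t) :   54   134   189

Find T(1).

From T(3) = 54 and T(5) = 134: 9a + c = 54 and 25a + c = 134.
Subtracting: 16a = 80, so a = 5; then c = 54 − 5·9 = 9.
So T(t) = 5t² + 9, and T(1) = 14.

14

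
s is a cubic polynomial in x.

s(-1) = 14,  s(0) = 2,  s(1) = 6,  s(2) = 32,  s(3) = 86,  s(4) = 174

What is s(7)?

First differences: -12, 4, 26, 54, 88. Second differences: 16, 22, 28, 34. Third differences: 6, 6, 6.
Level-3 differences are constant, so s has degree 3.
Fitting a degree-3 polynomial gives s(x) = x³ + 8x² - 5x + 2.
Then s(7) = 702.

702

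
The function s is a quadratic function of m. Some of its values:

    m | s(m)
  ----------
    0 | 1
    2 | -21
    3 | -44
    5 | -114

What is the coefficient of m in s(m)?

-3

Write s(m) = am² + bm + c; the 4 given values yield a linear system in the 3 coefficients.
Solving, s(m) = -4m² - 3m + 1.
The coefficient of m is -3.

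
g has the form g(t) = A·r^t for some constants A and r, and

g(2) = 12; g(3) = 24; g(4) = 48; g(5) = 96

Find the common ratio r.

2

Consecutive ratio: 24/12 = 2, and 48/24 = 2, so r = 2.
Then A·2^2 = 12 gives A = 3, and g(t) = 3·2^t.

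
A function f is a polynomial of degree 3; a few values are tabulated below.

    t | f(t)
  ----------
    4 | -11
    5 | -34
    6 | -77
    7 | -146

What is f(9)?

-386

Write f(t) = at³ + bt² + ct + d; the 4 given values yield a linear system in the 4 coefficients.
Solving, f(t) = -t³ + 5t² - 7t + 1.
Then f(9) = -386.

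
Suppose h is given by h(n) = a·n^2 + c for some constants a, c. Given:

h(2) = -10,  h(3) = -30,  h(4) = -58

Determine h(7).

-190

From h(2) = -10 and h(3) = -30: 4a + c = -10 and 9a + c = -30.
Subtracting: 5a = -20, so a = -4; then c = -10 − (-4)·4 = 6.
So h(n) = -4n² + 6, and h(7) = -190.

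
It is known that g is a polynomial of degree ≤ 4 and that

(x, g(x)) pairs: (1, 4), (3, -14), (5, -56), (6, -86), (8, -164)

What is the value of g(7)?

-122

Write g(x) = ax^4 + bx³ + cx² + dx + e; the 5 given values yield a linear system in the 5 coefficients.
Solving, the top 2 coefficients vanish, and g(x) = -3x² + 3x + 4.
Then g(7) = -122.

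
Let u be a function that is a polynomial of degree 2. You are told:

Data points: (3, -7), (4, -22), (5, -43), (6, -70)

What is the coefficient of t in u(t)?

6

Write u(t) = at² + bt + c; the 4 given values yield a linear system in the 3 coefficients.
Solving, u(t) = -3t² + 6t + 2.
The coefficient of t is 6.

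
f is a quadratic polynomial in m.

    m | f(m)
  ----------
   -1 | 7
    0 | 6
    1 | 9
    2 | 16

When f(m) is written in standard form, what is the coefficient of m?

1

First differences: -1, 3, 7. Second differences: 4, 4.
Level-2 differences are constant, so f has degree 2.
Fitting a degree-2 polynomial gives f(m) = 2m² + m + 6.
The coefficient of m is 1.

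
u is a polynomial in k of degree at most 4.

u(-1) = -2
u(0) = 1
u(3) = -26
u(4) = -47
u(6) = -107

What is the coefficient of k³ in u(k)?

0

Write u(k) = ak^4 + bk³ + ck² + dk + e; the 5 given values yield a linear system in the 5 coefficients.
Solving, the top 2 coefficients vanish, and u(k) = -3k² + 1.
The coefficient of k³ is 0.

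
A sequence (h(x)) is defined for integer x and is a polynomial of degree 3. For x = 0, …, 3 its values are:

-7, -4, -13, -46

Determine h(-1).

-10

Write h(x) = ax³ + bx² + cx + d; the 4 given values yield a linear system in the 4 coefficients.
Solving, h(x) = -2x³ + 5x - 7.
Then h(-1) = -10.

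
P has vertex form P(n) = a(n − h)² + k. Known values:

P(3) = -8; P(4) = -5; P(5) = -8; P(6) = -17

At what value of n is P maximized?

First differences 3, -3, -9; second difference -6 = 2a, so a = -3.
Expanding, the n-coefficient is −2ah = 6h; matching it to the data gives h = 4, and then k = -5.
So P(n) = -3(n − 4)² − 5.
Hence h = 4.

4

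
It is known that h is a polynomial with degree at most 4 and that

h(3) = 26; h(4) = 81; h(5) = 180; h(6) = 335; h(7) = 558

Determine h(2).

First differences: 55, 99, 155, 223. Second differences: 44, 56, 68. Third differences: 12, 12.
Level-3 differences are constant, so h has degree 3.
Fitting a degree-3 polynomial gives h(x) = 2x³ - 2x² - 5x + 5.
Then h(2) = 3.

3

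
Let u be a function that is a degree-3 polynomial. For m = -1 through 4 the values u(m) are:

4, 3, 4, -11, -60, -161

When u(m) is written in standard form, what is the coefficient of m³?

-3

First differences: -1, 1, -15, -49, -101. Second differences: 2, -16, -34, -52. Third differences: -18, -18, -18.
Level-3 differences are constant, so u has degree 3.
Fitting a degree-3 polynomial gives u(m) = -3m³ + m² + 3m + 3.
The coefficient of m³ is -3.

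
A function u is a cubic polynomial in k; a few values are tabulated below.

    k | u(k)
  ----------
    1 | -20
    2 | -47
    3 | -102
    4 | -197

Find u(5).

-344

Write u(k) = ak³ + bk² + ck + d; the 4 given values yield a linear system in the 4 coefficients.
Solving, u(k) = -2k³ - 2k² - 7k - 9.
Then u(5) = -344.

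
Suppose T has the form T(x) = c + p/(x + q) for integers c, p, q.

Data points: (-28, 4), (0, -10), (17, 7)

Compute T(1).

-25

(T(x) − c)(x + q) = p for each data point; the three points give a linear system in c and q, then p follows.
Solving: c = 5, q = -2, p = 30, so T(x) = 5 + 30/(x − 2).
Then T(1) = 5 + 30/(-1) = -25.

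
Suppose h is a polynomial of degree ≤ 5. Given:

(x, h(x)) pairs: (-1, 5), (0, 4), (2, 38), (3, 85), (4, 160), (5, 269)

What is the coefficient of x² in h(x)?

5

Write h(x) = ax^5 + bx^4 + cx³ + dx² + ex + p; the 6 given values yield a linear system in the 6 coefficients.
Solving, the top 2 coefficients vanish, and h(x) = x³ + 5x² + 3x + 4.
The coefficient of x² is 5.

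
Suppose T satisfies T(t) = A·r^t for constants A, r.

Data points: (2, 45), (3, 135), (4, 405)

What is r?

3

Consecutive ratio: 135/45 = 3, and 405/135 = 3, so r = 3.
Then A·3^2 = 45 gives A = 5, and T(t) = 5·3^t.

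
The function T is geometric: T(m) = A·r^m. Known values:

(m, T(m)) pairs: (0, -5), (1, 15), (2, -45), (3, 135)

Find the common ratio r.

Consecutive ratio: 15/(-5) = -3, and -45/15 = -3, so r = -3.
Then A·(-3)^0 = -5 gives A = -5, and T(m) = -5·(-3)^m.

-3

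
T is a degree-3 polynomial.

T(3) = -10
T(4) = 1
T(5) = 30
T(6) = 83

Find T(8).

285

Write T(m) = am³ + bm² + cm + d; the 4 given values yield a linear system in the 4 coefficients.
Solving, T(m) = m³ - 3m² - 5m + 5.
Then T(8) = 285.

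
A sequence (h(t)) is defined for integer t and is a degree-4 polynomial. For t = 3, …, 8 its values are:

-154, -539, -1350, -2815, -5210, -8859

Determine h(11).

-31290

First differences: -385, -811, -1465, -2395, -3649. Second differences: -426, -654, -930, -1254. Third differences: -228, -276, -324. Fourth differences: -48, -48.
Level-4 differences are constant, so h has degree 4.
Fitting a degree-4 polynomial gives h(t) = -2t^4 - 2t³ + 5t² + 4t + 5.
Then h(11) = -31290.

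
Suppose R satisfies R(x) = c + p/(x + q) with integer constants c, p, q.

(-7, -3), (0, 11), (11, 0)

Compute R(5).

1

(R(x) − c)(x + q) = p for each data point; the three points give a linear system in c and q, then p follows.
Solving: c = -1, q = 1, p = 12, so R(x) = -1 + 12/(x + 1).
Then R(5) = -1 + 12/6 = 1.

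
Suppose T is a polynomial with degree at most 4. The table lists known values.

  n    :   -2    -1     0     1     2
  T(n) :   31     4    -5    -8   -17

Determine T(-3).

First differences: -27, -9, -3, -9. Second differences: 18, 6, -6. Third differences: -12, -12.
Level-3 differences are constant, so T has degree 3.
Fitting a degree-3 polynomial gives T(n) = -2n³ + 3n² - 4n - 5.
Then T(-3) = 88.

88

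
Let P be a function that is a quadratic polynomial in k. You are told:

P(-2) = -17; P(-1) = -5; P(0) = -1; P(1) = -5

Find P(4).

-65

First differences: 12, 4, -4. Second differences: -8, -8.
Level-2 differences are constant, so P has degree 2.
Fitting a degree-2 polynomial gives P(k) = -4k² - 1.
Then P(4) = -65.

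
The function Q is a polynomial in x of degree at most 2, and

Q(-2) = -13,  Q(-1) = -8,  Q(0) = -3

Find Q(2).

Write Q(x) = ax² + bx + c; the 3 given values yield a linear system in the 3 coefficients.
Solving, the leading coefficient vanishes, and Q(x) = 5x - 3.
Then Q(2) = 7.

7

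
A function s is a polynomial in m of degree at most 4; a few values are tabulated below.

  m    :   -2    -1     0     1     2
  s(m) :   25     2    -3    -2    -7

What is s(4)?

-83

First differences: -23, -5, 1, -5. Second differences: 18, 6, -6. Third differences: -12, -12.
Level-3 differences are constant, so s has degree 3.
Fitting a degree-3 polynomial gives s(m) = -2m³ + 3m² - 3.
Then s(4) = -83.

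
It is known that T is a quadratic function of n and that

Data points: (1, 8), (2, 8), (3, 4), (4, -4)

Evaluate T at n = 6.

First differences: 0, -4, -8. Second differences: -4, -4.
Level-2 differences are constant, so T has degree 2.
Fitting a degree-2 polynomial gives T(n) = -2n² + 6n + 4.
Then T(6) = -32.

-32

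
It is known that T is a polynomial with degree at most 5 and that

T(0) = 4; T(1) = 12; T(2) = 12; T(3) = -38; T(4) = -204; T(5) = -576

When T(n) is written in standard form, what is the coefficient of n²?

6

Write T(n) = an^5 + bn^4 + cn³ + dn² + en + p; the 6 given values yield a linear system in the 6 coefficients.
Solving, the leading coefficient vanishes, and T(n) = -n^4 - n³ + 6n² + 4n + 4.
The coefficient of n² is 6.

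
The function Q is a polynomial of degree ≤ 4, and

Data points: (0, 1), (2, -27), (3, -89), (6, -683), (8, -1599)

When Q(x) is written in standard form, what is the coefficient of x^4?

0

Write Q(x) = ax^4 + bx³ + cx² + dx + e; the 5 given values yield a linear system in the 5 coefficients.
Solving, the leading coefficient vanishes, and Q(x) = -3x³ - x² + 1.
The coefficient of x^4 is 0.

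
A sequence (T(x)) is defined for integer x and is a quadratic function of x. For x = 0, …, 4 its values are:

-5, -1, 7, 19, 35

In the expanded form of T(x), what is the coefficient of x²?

2

First differences: 4, 8, 12, 16. Second differences: 4, 4, 4.
Level-2 differences are constant, so T has degree 2.
Fitting a degree-2 polynomial gives T(x) = 2x² + 2x - 5.
The coefficient of x² is 2.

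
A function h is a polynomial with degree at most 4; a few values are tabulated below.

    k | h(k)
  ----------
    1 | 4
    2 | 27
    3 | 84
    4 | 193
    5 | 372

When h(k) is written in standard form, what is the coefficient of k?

First differences: 23, 57, 109, 179. Second differences: 34, 52, 70. Third differences: 18, 18.
Level-3 differences are constant, so h has degree 3.
Fitting a degree-3 polynomial gives h(k) = 3k³ - k² + 5k - 3.
The coefficient of k is 5.

5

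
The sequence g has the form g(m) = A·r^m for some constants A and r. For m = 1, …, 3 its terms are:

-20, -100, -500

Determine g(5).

-12500

Consecutive ratio: -100/(-20) = 5, and -500/(-100) = 5, so r = 5.
Then A·5^1 = -20 gives A = -4, and g(m) = -4·5^m.
g(5) = -4·5^5 = -12500.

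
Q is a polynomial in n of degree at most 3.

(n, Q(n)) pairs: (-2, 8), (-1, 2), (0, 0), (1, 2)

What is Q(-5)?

50

First differences: -6, -2, 2. Second differences: 4, 4.
Level-2 differences are constant, so Q has degree 2.
Fitting a degree-2 polynomial gives Q(n) = 2n².
Then Q(-5) = 50.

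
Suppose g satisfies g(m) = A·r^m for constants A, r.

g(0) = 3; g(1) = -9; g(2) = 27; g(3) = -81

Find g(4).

243

Consecutive ratio: -9/3 = -3, and 27/(-9) = -3, so r = -3.
Then A·(-3)^0 = 3 gives A = 3, and g(m) = 3·(-3)^m.
g(4) = 3·(-3)^4 = 243.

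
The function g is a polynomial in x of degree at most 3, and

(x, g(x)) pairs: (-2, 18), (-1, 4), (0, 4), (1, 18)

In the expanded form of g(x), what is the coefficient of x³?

First differences: -14, 0, 14. Second differences: 14, 14.
Level-2 differences are constant, so g has degree 2.
Fitting a degree-2 polynomial gives g(x) = 7x² + 7x + 4.
The coefficient of x³ is 0.

0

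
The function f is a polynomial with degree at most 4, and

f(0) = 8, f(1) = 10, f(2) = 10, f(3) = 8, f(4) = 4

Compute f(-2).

First differences: 2, 0, -2, -4. Second differences: -2, -2, -2.
Level-2 differences are constant, so f has degree 2.
Fitting a degree-2 polynomial gives f(x) = -x² + 3x + 8.
Then f(-2) = -2.

-2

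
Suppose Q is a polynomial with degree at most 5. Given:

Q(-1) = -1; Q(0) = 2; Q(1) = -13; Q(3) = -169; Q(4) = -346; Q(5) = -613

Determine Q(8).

-2134

Write Q(k) = ak^5 + bk^4 + ck³ + dk² + ek + p; the 6 given values yield a linear system in the 6 coefficients.
Solving, the top 2 coefficients vanish, and Q(k) = -3k³ - 9k² - 3k + 2.
Then Q(8) = -2134.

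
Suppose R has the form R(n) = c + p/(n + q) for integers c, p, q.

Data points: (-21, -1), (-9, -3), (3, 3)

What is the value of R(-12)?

(R(n) − c)(n + q) = p for each data point; the three points give a linear system in c and q, then p follows.
Solving: c = 0, q = 3, p = 18, so R(n) = 18/(n + 3).
Then R(-12) = 0 + 18/(-9) = -2.

-2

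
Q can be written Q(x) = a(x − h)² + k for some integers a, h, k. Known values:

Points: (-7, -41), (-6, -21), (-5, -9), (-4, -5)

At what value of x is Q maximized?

First differences 20, 12, 4; second difference -8 = 2a, so a = -4.
Expanding, the x-coefficient is −2ah = 8h; matching it to the data gives h = -4, and then k = -5.
So Q(x) = -4(x + 4)² − 5.
Hence h = -4.

-4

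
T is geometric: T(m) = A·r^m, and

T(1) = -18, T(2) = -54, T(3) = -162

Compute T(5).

Consecutive ratio: -54/(-18) = 3, and -162/(-54) = 3, so r = 3.
Then A·3^1 = -18 gives A = -6, and T(m) = -6·3^m.
T(5) = -6·3^5 = -1458.

-1458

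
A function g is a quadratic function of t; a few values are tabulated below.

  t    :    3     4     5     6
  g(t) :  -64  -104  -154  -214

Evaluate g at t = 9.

Write g(t) = at² + bt + c; the 4 given values yield a linear system in the 3 coefficients.
Solving, g(t) = -5t² - 5t - 4.
Then g(9) = -454.

-454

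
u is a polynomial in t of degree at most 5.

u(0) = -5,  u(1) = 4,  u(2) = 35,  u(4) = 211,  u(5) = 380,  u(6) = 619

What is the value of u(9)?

Write u(t) = at^5 + bt^4 + ct³ + dt² + et + p; the 6 given values yield a linear system in the 6 coefficients.
Solving, the top 2 coefficients vanish, and u(t) = 2t³ + 5t² + 2t - 5.
Then u(9) = 1876.

1876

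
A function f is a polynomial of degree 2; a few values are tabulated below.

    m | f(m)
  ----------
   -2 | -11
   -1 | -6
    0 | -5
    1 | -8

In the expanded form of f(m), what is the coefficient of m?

First differences: 5, 1, -3. Second differences: -4, -4.
Level-2 differences are constant, so f has degree 2.
Fitting a degree-2 polynomial gives f(m) = -2m² - m - 5.
The coefficient of m is -1.

-1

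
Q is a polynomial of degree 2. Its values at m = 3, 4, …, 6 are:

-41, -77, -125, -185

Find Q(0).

-5

First differences: -36, -48, -60. Second differences: -12, -12.
Level-2 differences are constant, so Q has degree 2.
Fitting a degree-2 polynomial gives Q(m) = -6m² + 6m - 5.
Then Q(0) = -5.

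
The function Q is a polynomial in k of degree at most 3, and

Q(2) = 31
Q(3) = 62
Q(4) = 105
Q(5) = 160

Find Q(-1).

10

First differences: 31, 43, 55. Second differences: 12, 12.
Level-2 differences are constant, so Q has degree 2.
Fitting a degree-2 polynomial gives Q(k) = 6k² + k + 5.
Then Q(-1) = 10.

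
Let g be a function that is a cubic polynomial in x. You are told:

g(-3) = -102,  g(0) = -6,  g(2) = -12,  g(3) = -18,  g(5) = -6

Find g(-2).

-48

Write g(x) = ax³ + bx² + cx + d; the 5 given values yield a linear system in the 4 coefficients.
Solving, g(x) = x³ - 6x² + 5x - 6.
Then g(-2) = -48.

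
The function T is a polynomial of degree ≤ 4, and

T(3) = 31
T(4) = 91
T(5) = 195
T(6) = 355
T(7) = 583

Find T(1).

First differences: 60, 104, 160, 228. Second differences: 44, 56, 68. Third differences: 12, 12.
Level-3 differences are constant, so T has degree 3.
Fitting a degree-3 polynomial gives T(k) = 2k³ - 2k² - 5.
Then T(1) = -5.

-5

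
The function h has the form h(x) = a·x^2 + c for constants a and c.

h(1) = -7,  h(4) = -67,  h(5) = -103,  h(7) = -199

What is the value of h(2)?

-19

From h(1) = -7 and h(4) = -67: 1a + c = -7 and 16a + c = -67.
Subtracting: 15a = -60, so a = -4; then c = -7 − (-4)·1 = -3.
So h(x) = -4x² − 3, and h(2) = -19.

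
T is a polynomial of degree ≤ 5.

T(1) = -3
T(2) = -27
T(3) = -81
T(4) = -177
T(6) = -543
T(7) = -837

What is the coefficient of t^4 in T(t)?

0

Write T(t) = at^5 + bt^4 + ct³ + dt² + et + p; the 6 given values yield a linear system in the 6 coefficients.
Solving, the top 2 coefficients vanish, and T(t) = -2t³ - 3t² - t + 3.
The coefficient of t^4 is 0.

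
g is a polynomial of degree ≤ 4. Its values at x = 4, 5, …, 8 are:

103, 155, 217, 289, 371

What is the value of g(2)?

Write g(x) = ax^4 + bx³ + cx² + dx + e; the 5 given values yield a linear system in the 5 coefficients.
Solving, the top 2 coefficients vanish, and g(x) = 5x² + 7x - 5.
Then g(2) = 29.

29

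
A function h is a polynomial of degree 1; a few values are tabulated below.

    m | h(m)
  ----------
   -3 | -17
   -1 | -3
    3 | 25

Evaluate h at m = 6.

46

Write h(m) = am + b; the 3 given values yield a linear system in the 2 coefficients.
Solving, h(m) = 7m + 4.
Then h(6) = 46.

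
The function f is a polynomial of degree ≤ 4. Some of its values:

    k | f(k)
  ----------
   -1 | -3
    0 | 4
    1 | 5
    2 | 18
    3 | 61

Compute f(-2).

First differences: 7, 1, 13, 43. Second differences: -6, 12, 30. Third differences: 18, 18.
Level-3 differences are constant, so f has degree 3.
Fitting a degree-3 polynomial gives f(k) = 3k³ - 3k² + k + 4.
Then f(-2) = -34.

-34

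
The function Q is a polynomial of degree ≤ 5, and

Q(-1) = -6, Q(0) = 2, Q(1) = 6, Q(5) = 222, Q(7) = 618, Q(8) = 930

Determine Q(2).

Write Q(k) = ak^5 + bk^4 + ck³ + dk² + ek + p; the 6 given values yield a linear system in the 6 coefficients.
Solving, the top 2 coefficients vanish, and Q(k) = 2k³ - 2k² + 4k + 2.
Then Q(2) = 18.

18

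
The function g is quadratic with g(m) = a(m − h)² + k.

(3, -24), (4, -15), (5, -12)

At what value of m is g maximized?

First differences 9, 3; second difference -6 = 2a, so a = -3.
Expanding, the m-coefficient is −2ah = 6h; matching it to the data gives h = 5, and then k = -12.
So g(m) = -3(m − 5)² − 12.
Hence h = 5.

5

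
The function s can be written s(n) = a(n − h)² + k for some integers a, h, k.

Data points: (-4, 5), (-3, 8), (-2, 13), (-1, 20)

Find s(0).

First differences 3, 5, 7; second difference 2 = 2a, so a = 1.
Expanding, the n-coefficient is −2ah = -2h; matching it to the data gives h = -5, and then k = 4.
So s(n) = 1(n + 5)² + 4.
s(0) = 1·5² + 4 = 29.

29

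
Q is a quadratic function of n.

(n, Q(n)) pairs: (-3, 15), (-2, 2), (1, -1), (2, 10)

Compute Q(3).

27

Write Q(n) = an² + bn + c; the 4 given values yield a linear system in the 3 coefficients.
Solving, Q(n) = 3n² + 2n - 6.
Then Q(3) = 27.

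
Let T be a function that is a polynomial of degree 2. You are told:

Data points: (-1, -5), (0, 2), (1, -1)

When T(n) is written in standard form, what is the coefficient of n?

2

Write T(n) = an² + bn + c; the 3 given values yield a linear system in the 3 coefficients.
Solving, T(n) = -5n² + 2n + 2.
The coefficient of n is 2.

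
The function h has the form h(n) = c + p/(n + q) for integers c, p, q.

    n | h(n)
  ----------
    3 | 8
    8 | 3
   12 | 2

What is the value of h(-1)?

(h(n) − c)(n + q) = p for each data point; the three points give a linear system in c and q, then p follows.
Solving: c = 0, q = 0, p = 24, so h(n) = 24/(n + 0).
Then h(-1) = 0 + 24/(-1) = -24.

-24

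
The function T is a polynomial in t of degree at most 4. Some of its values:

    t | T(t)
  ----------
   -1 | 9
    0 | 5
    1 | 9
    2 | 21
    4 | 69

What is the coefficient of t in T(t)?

Write T(t) = at^4 + bt³ + ct² + dt + e; the 5 given values yield a linear system in the 5 coefficients.
Solving, the top 2 coefficients vanish, and T(t) = 4t² + 5.
The coefficient of t is 0.

0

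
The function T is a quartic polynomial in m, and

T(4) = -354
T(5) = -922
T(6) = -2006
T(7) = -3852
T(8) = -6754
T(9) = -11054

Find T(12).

-36482

First differences: -568, -1084, -1846, -2902, -4300. Second differences: -516, -762, -1056, -1398. Third differences: -246, -294, -342. Fourth differences: -48, -48.
Level-4 differences are constant, so T has degree 4.
Fitting a degree-4 polynomial gives T(m) = -2m^4 + 3m³ - m² - 4m - 2.
Then T(12) = -36482.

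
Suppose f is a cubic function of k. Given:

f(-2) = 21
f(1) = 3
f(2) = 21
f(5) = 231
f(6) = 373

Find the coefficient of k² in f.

5

Write f(k) = ak³ + bk² + ck + d; the 5 given values yield a linear system in the 4 coefficients.
Solving, f(k) = k³ + 5k² - 4k + 1.
The coefficient of k² is 5.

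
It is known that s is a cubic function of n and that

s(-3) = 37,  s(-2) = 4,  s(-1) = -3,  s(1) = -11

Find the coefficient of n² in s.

-5

Write s(n) = an³ + bn² + cn + d; the 4 given values yield a linear system in the 4 coefficients.
Solving, s(n) = -3n³ - 5n² - n - 2.
The coefficient of n² is -5.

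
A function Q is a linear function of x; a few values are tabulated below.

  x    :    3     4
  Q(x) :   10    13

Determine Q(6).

19

Write Q(x) = ax + b; the 2 given values yield a linear system in the 2 coefficients.
Solving, Q(x) = 3x + 1.
Then Q(6) = 19.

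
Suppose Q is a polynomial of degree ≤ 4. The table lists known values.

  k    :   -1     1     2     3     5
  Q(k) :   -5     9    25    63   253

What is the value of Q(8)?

1003

Write Q(k) = ak^4 + bk³ + ck² + dk + e; the 5 given values yield a linear system in the 5 coefficients.
Solving, the leading coefficient vanishes, and Q(k) = 2k³ - k² + 5k + 3.
Then Q(8) = 1003.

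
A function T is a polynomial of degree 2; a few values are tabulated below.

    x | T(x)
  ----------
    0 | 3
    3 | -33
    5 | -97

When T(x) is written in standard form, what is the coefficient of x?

Write T(x) = ax² + bx + c; the 3 given values yield a linear system in the 3 coefficients.
Solving, T(x) = -4x² + 3.
The coefficient of x is 0.

0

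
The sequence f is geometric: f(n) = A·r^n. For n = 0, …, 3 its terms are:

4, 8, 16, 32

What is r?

Consecutive ratio: 8/4 = 2, and 16/8 = 2, so r = 2.
Then A·2^0 = 4 gives A = 4, and f(n) = 4·2^n.

2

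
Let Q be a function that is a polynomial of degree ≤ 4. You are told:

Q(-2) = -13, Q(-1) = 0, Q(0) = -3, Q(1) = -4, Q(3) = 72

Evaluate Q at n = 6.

Write Q(n) = an^4 + bn³ + cn² + dn + e; the 5 given values yield a linear system in the 5 coefficients.
Solving, the leading coefficient vanishes, and Q(n) = 3n³ + n² - 5n - 3.
Then Q(6) = 651.

651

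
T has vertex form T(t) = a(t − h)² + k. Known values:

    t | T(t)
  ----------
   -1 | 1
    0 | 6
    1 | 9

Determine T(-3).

First differences 5, 3; second difference -2 = 2a, so a = -1.
Expanding, the t-coefficient is −2ah = 2h; matching it to the data gives h = 2, and then k = 10.
So T(t) = -1(t − 2)² + 10.
T(-3) = -1·(-5)² + 10 = -15.

-15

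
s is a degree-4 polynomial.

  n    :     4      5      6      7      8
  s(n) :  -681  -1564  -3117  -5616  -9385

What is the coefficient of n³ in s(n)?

-2

Write s(n) = an^4 + bn³ + cn² + dn + e; the 5 given values yield a linear system in the 5 coefficients.
Solving, s(n) = -2n^4 - 2n³ - 3n² + 4n - 9.
The coefficient of n³ is -2.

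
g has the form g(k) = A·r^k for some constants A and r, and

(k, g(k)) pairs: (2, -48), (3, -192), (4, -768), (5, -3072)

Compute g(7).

Consecutive ratio: -192/(-48) = 4, and -768/(-192) = 4, so r = 4.
Then A·4^2 = -48 gives A = -3, and g(k) = -3·4^k.
g(7) = -3·4^7 = -49152.

-49152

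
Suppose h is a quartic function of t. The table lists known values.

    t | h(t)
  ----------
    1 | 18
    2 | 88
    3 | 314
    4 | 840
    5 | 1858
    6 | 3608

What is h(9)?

16370

First differences: 70, 226, 526, 1018, 1750. Second differences: 156, 300, 492, 732. Third differences: 144, 192, 240. Fourth differences: 48, 48.
Level-4 differences are constant, so h has degree 4.
Fitting a degree-4 polynomial gives h(t) = 2t^4 + 4t³ + 4t² + 8.
Then h(9) = 16370.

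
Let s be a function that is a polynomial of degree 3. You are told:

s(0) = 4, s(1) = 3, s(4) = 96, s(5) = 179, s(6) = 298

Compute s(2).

14

Write s(t) = at³ + bt² + ct + d; the 5 given values yield a linear system in the 4 coefficients.
Solving, s(t) = t³ + 3t² - 5t + 4.
Then s(2) = 14.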